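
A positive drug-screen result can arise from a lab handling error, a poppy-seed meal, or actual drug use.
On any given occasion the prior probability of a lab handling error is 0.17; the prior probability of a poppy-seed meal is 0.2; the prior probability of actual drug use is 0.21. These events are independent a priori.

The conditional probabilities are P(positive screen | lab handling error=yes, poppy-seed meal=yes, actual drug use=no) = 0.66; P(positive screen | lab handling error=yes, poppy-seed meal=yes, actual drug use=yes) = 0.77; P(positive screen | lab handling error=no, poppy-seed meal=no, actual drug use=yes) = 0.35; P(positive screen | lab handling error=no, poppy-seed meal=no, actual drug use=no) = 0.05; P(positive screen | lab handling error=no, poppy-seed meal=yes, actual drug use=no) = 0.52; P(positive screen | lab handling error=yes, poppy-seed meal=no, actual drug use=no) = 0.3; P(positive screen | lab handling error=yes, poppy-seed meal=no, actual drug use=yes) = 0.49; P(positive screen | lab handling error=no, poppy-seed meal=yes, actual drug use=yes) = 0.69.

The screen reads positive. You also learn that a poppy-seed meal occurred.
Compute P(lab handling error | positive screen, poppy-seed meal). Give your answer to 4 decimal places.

P(lab handling error | positive screen, poppy-seed meal) ≈ 0.2011

Weight on lab handling error=true, given the evidence: 0.088638 + 0.027489 = 0.116127
Normalizer over all consistent configurations: 0.52*0.83*0.79 + 0.69*0.83*0.21 + 0.66*0.17*0.79 + 0.77*0.17*0.21 = 0.577358
Posterior = 0.116127 / 0.577358 ≈ 0.2011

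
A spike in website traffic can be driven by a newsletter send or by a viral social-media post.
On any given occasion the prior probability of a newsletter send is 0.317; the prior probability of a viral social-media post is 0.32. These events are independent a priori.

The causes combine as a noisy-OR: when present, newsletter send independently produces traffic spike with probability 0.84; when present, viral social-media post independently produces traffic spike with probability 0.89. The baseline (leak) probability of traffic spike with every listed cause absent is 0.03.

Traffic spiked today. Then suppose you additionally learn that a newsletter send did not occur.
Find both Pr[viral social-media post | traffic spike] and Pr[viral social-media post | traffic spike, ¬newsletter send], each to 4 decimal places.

Pr[viral social-media post | traffic spike] ≈ 0.6007; Pr[viral social-media post | traffic spike, ¬newsletter send] ≈ 0.9334

Under noisy-OR, P(traffic spike | causes) = 1 − (1−0.03)·∏(1−qᵢ) over the active causes.
Enumerate the 4 (newsletter send, viral social-media post) configurations and weight by the priors:
  P(traffic spike) = 0.03×0.683×0.68 + 0.8933×0.683×0.32 + 0.8448×0.317×0.68 + 0.982928×0.317×0.32
        = 0.013933 + 0.195240 + 0.182105 + 0.099708 = 0.490986
Configurations with viral social-media post contribute 0.294948, so
  P(viral social-media post | traffic spike) = 0.294948 / 0.490986 ≈ 0.6007

Now condition on the additional information:
Numerator (weight on configurations with viral social-media post): 0.8933·0.32 = 0.285856
Denominator P(traffic spike | ¬newsletter send): 0.03·0.68 + 0.8933·0.32 = 0.306256
Posterior = 0.285856 / 0.306256 ≈ 0.9334
With newsletter send excluded, viral social-media post must carry more of the explanatory weight for the traffic spike.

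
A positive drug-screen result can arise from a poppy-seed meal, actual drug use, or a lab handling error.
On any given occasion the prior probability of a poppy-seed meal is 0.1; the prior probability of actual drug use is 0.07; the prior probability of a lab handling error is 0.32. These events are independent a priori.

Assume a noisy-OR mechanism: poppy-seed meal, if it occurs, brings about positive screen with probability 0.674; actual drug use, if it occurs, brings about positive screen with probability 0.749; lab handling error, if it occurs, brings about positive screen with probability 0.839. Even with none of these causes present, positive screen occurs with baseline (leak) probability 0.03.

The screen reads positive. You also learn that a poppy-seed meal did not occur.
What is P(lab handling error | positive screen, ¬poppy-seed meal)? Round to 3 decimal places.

Under noisy-OR, P(positive screen | causes) = 1 − (1−0.03)·∏(1−qᵢ) over the active causes.
Weight on lab handling error=true, given the evidence: 0.251124 + 0.021522 = 0.272646
Denominator P(positive screen | ¬poppy-seed meal): 0.03×0.93×0.68 + 0.84383×0.93×0.32 + 0.75653×0.07×0.68 + 0.960801×0.07×0.32 = 0.327629
P(lab handling error | positive screen, ¬poppy-seed meal) = 0.272646/0.327629 ≈ 0.832

P(lab handling error | positive screen, ¬poppy-seed meal) ≈ 0.832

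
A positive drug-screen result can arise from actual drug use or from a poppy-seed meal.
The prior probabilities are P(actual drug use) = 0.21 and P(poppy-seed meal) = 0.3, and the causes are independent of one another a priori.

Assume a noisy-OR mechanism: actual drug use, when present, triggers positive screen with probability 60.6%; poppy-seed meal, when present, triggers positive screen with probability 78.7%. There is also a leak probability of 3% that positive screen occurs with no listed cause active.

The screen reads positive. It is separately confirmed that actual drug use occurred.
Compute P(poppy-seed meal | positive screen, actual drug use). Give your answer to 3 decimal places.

P(poppy-seed meal | positive screen, actual drug use) ≈ 0.389

Under noisy-OR, P(positive screen | causes) = 1 − (1−0.03)·∏(1−qᵢ) over the active causes.
Sum P(positive screen|·) weighted by the priors over both values of poppy-seed meal:
  P(positive screen | actual drug use) = 0.61782·0.7 + 0.918596·0.3
        = 0.432474 + 0.275579 = 0.708053
Configurations with poppy-seed meal contribute 0.275579, so
  P(poppy-seed meal | positive screen, actual drug use) = 0.275579 / 0.708053 ≈ 0.389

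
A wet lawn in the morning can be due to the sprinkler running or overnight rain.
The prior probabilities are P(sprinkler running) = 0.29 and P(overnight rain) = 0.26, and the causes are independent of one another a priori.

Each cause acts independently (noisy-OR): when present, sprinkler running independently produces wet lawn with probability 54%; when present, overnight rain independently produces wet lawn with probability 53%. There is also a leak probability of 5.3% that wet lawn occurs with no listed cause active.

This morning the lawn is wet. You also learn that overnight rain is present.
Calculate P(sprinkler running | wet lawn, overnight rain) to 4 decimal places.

Under noisy-OR, P(wet lawn | causes) = 1 − (1−0.053)·∏(1−qᵢ) over the active causes.
P(wet lawn | overnight rain) = 0.55491*0.71 + 0.795259*0.29 = 0.393986 + 0.230625 = 0.624611
The sprinkler running-present share is 0.795259*0.29 = 0.230625.
So P(sprinkler running | wet lawn, overnight rain) = 0.230625/0.624611 ≈ 0.3692.

P(sprinkler running | wet lawn, overnight rain) ≈ 0.3692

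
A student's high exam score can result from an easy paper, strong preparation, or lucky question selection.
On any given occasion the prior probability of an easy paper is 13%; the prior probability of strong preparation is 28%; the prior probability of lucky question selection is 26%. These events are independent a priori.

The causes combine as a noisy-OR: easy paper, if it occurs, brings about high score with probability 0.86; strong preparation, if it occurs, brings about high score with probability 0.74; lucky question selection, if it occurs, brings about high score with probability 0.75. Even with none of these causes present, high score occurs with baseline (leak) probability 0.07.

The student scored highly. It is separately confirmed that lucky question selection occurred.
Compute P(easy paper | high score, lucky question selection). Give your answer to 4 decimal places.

P(easy paper | high score, lucky question selection) ≈ 0.1514

Under noisy-OR, P(high score | causes) = 1 − (1−0.07)·∏(1−qᵢ) over the active causes.
Weight on easy paper=true, given the evidence: 0.090553 + 0.036092 = 0.126645
Denominator P(high score | lucky question selection): 0.7675×0.87×0.72 + 0.93955×0.87×0.28 + 0.96745×0.13×0.72 + 0.991537×0.13×0.28 = 0.836281
Posterior = 0.126645 / 0.836281 ≈ 0.1514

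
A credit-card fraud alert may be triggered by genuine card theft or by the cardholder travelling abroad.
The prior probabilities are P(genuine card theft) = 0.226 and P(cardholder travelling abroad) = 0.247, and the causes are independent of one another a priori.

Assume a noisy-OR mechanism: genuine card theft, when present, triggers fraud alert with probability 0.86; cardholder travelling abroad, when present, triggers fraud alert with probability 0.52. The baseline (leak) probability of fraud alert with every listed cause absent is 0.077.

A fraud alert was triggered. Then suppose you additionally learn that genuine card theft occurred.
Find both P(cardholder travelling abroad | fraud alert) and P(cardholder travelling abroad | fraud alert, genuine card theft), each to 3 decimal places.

Under noisy-OR, P(fraud alert | causes) = 1 − (1−0.077)·∏(1−qᵢ) over the active causes.
For the numerator, keep only cardholder travelling abroad=true terms: 0.106478 + 0.052360 = 0.158838
Denominator P(fraud alert): 0.077×0.774×0.753 + 0.55696×0.774×0.247 + 0.87078×0.226×0.753 + 0.937974×0.226×0.247 = 0.351903
Posterior = 0.158838 / 0.351903 ≈ 0.451

With the extra evidence:
By total probability over both values of cardholder travelling abroad:
  P(fraud alert | genuine card theft) = 0.87078×0.753 + 0.937974×0.247
        = 0.655697 + 0.231680 = 0.887377
Configurations with cardholder travelling abroad contribute 0.231680, so
  P(cardholder travelling abroad | fraud alert, genuine card theft) = 0.231680 / 0.887377 ≈ 0.261
This is intercausal reasoning (explaining away): once genuine card theft accounts for the fraud alert, cardholder travelling abroad becomes less likely.

P(cardholder travelling abroad | fraud alert) ≈ 0.451; P(cardholder travelling abroad | fraud alert, genuine card theft) ≈ 0.261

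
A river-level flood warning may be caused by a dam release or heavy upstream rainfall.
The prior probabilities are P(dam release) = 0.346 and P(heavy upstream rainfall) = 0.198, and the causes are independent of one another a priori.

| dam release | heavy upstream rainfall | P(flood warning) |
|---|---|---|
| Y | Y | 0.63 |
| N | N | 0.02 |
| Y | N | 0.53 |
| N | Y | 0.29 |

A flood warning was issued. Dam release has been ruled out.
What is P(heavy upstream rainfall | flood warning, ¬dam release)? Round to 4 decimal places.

P(flood warning | ¬dam release) = 0.02*0.802 + 0.29*0.198 = 0.016040 + 0.057420 = 0.073460
Restricting to configurations with heavy upstream rainfall present: 0.29*0.198 = 0.057420.
So P(heavy upstream rainfall | flood warning, ¬dam release) = 0.057420/0.073460 ≈ 0.7816.

P(heavy upstream rainfall | flood warning, ¬dam release) ≈ 0.7816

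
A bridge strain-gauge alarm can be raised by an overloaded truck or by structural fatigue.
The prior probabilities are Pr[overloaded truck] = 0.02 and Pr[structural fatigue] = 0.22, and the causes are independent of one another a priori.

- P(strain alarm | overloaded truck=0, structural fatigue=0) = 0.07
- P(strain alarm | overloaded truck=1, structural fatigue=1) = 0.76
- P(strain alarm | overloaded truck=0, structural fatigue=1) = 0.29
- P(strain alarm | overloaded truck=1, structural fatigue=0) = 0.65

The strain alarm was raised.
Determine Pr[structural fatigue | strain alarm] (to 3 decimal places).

P(strain alarm) = 0.07×0.98×0.78 + 0.29×0.98×0.22 + 0.65×0.02×0.78 + 0.76×0.02×0.22 = 0.053508 + 0.062524 + 0.010140 + 0.003344 = 0.129516
The structural fatigue-present share is 0.062524 + 0.003344 = 0.065868.
So P(structural fatigue | strain alarm) = 0.065868/0.129516 ≈ 0.509.

Pr[structural fatigue | strain alarm] ≈ 0.509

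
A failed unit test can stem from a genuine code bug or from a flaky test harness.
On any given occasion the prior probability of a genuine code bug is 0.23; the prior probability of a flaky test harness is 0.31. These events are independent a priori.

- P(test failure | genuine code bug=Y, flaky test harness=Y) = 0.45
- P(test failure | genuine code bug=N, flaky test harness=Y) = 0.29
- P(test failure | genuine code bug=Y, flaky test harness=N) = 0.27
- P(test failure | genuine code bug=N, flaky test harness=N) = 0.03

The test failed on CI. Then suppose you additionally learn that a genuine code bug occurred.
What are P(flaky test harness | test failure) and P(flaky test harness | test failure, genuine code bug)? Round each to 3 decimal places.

P(flaky test harness | test failure) ≈ 0.633; P(flaky test harness | test failure, genuine code bug) ≈ 0.428

Numerator (weight on configurations with flaky test harness): 0.069223 + 0.032085 = 0.101308
Denominator P(test failure): 0.03×0.77×0.69 + 0.29×0.77×0.31 + 0.27×0.23×0.69 + 0.45×0.23×0.31 = 0.160096
Posterior = 0.101308 / 0.160096 ≈ 0.633

Now condition on the additional information:
Sum P(test failure|·) weighted by the priors over both values of flaky test harness:
  P(test failure | genuine code bug) = 0.27·0.69 + 0.45·0.31
        = 0.186300 + 0.139500 = 0.325800
The terms with flaky test harness present sum to 0.139500, so
  P(flaky test harness | test failure, genuine code bug) = 0.139500 / 0.325800 ≈ 0.428
— genuine code bug explains away the evidence for flaky test harness.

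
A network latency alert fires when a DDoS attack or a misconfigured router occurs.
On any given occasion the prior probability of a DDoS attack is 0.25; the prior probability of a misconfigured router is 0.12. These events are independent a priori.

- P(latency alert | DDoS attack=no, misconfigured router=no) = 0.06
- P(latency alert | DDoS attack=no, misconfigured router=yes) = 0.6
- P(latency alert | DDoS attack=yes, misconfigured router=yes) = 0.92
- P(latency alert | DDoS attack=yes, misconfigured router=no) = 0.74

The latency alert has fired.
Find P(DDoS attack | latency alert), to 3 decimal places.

P(DDoS attack | latency alert) ≈ 0.670

For the numerator, keep only DDoS attack=true terms: 0.162800 + 0.027600 = 0.190400
The normalizing constant is 0.06×0.75×0.88 + 0.6×0.75×0.12 + 0.74×0.25×0.88 + 0.92×0.25×0.12 = 0.284000
P(DDoS attack | latency alert) = 0.190400/0.284000 ≈ 0.670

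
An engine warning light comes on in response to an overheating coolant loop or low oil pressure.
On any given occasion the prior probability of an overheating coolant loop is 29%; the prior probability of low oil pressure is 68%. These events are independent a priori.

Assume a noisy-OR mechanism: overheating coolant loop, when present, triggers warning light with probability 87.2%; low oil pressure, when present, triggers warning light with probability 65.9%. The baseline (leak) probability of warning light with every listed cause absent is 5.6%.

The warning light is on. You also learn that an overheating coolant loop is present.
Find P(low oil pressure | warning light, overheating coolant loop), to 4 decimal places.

P(low oil pressure | warning light, overheating coolant loop) ≈ 0.6986

Under noisy-OR, P(warning light | causes) = 1 − (1−0.056)·∏(1−qᵢ) over the active causes.
P(warning light | overheating coolant loop) = 0.879168×0.32 + 0.958796×0.68 = 0.281334 + 0.651981 = 0.933315
Of this, 0.651981 comes from 0.958796×0.68 (the low oil pressure=true cases).
So P(low oil pressure | warning light, overheating coolant loop) = 0.651981/0.933315 ≈ 0.6986.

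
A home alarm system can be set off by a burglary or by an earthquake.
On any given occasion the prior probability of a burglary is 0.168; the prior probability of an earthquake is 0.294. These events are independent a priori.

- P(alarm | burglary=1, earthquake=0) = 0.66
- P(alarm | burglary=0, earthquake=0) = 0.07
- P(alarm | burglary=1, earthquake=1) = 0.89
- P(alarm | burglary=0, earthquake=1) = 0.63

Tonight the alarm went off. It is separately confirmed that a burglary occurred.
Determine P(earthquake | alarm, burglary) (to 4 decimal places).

P(earthquake | alarm, burglary) ≈ 0.3596

P(alarm | burglary) = 0.66·0.706 + 0.89·0.294 = 0.465960 + 0.261660 = 0.727620
Of this, 0.261660 comes from 0.89·0.294 (the earthquake=true cases).
Hence the posterior is 0.261660/0.727620 ≈ 0.3596.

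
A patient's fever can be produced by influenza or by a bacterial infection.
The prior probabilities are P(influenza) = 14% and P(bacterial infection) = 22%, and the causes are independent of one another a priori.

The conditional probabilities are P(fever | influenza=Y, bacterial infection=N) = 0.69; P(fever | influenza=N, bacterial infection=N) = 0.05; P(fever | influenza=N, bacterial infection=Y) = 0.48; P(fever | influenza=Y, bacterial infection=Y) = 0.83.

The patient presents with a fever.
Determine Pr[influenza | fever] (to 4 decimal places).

Sum P(fever|·) weighted by the priors over the 4 (influenza, bacterial infection) configurations:
  P(fever) = 0.05×0.86×0.78 + 0.48×0.86×0.22 + 0.69×0.14×0.78 + 0.83×0.14×0.22
        = 0.033540 + 0.090816 + 0.075348 + 0.025564 = 0.225268
The terms with influenza present sum to 0.100912, so
  P(influenza | fever) = 0.100912 / 0.225268 ≈ 0.4480

Pr[influenza | fever] ≈ 0.4480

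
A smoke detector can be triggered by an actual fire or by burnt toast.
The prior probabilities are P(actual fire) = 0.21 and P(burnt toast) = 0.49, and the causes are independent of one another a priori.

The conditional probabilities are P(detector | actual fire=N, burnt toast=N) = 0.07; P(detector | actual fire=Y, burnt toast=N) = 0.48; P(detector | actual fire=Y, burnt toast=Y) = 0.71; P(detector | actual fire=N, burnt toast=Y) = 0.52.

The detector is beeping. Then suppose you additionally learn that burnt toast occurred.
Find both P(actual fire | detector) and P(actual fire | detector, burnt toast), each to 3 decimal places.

P(actual fire | detector) ≈ 0.352; P(actual fire | detector, burnt toast) ≈ 0.266

Sum P(detector|·) weighted by the priors over the 4 (actual fire, burnt toast) configurations:
  P(detector) = 0.07·0.79·0.51 + 0.52·0.79·0.49 + 0.48·0.21·0.51 + 0.71·0.21·0.49
        = 0.028203 + 0.201292 + 0.051408 + 0.073059 = 0.353962
Keeping only the actual fire-present terms gives 0.124467, so
  P(actual fire | detector) = 0.124467 / 0.353962 ≈ 0.352

With the extra evidence:
P(detector | burnt toast) = 0.52×0.79 + 0.71×0.21 = 0.410800 + 0.149100 = 0.559900
The actual fire-present share is 0.71×0.21 = 0.149100.
Hence the posterior is 0.149100/0.559900 ≈ 0.266.
The drop from 0.352 to 0.266 is the explaining-away (discounting) effect.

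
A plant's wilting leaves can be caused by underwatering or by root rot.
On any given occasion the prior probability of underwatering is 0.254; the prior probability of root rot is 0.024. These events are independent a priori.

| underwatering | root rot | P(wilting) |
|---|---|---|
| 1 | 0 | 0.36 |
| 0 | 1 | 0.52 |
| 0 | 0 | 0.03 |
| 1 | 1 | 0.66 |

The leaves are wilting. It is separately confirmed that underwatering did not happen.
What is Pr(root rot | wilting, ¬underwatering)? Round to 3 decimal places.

Numerator (weight on configurations with root rot): 0.52*0.024 = 0.012480
The normalizing constant is 0.03*0.976 + 0.52*0.024 = 0.041760
P(root rot | wilting, ¬underwatering) = 0.012480/0.041760 ≈ 0.299

Pr(root rot | wilting, ¬underwatering) ≈ 0.299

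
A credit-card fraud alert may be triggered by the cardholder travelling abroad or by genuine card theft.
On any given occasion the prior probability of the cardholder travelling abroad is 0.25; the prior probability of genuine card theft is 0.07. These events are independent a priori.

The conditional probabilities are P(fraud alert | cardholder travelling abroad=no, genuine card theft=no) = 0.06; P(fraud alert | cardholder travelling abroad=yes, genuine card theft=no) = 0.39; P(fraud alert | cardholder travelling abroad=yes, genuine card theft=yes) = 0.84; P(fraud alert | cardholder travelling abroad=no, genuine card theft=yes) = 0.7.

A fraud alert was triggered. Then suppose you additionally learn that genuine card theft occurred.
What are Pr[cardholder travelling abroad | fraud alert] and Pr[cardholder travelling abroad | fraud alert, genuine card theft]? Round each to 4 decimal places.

Pr[cardholder travelling abroad | fraud alert] ≈ 0.5728; Pr[cardholder travelling abroad | fraud alert, genuine card theft] ≈ 0.2857

Sum P(fraud alert|·) weighted by the priors over the 4 (cardholder travelling abroad, genuine card theft) configurations:
  P(fraud alert) = 0.06×0.75×0.93 + 0.7×0.75×0.07 + 0.39×0.25×0.93 + 0.84×0.25×0.07
        = 0.041850 + 0.036750 + 0.090675 + 0.014700 = 0.183975
Keeping only the cardholder travelling abroad-present terms gives 0.105375, so
  P(cardholder travelling abroad | fraud alert) = 0.105375 / 0.183975 ≈ 0.5728

With the extra evidence:
P(fraud alert | genuine card theft) = 0.7*0.75 + 0.84*0.25 = 0.525000 + 0.210000 = 0.735000
Restricting to configurations with cardholder travelling abroad present: 0.84*0.25 = 0.210000.
Hence the posterior is 0.210000/0.735000 ≈ 0.2857.
The drop from 0.5728 to 0.2857 is the explaining-away (discounting) effect.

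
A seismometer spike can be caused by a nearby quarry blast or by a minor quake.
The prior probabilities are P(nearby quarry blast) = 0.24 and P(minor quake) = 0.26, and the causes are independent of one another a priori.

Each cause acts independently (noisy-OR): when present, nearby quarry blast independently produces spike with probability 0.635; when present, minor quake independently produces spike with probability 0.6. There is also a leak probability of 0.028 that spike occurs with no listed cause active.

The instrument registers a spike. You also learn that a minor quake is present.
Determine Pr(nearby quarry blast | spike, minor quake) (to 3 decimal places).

Pr(nearby quarry blast | spike, minor quake) ≈ 0.307

Under noisy-OR, P(spike | causes) = 1 − (1−0.028)·∏(1−qᵢ) over the active causes.
Enumerate both values of nearby quarry blast and weight by the priors:
  P(spike | minor quake) = 0.6112*0.76 + 0.858088*0.24
        = 0.464512 + 0.205941 = 0.670453
The terms with nearby quarry blast present sum to 0.205941, so
  P(nearby quarry blast | spike, minor quake) = 0.205941 / 0.670453 ≈ 0.307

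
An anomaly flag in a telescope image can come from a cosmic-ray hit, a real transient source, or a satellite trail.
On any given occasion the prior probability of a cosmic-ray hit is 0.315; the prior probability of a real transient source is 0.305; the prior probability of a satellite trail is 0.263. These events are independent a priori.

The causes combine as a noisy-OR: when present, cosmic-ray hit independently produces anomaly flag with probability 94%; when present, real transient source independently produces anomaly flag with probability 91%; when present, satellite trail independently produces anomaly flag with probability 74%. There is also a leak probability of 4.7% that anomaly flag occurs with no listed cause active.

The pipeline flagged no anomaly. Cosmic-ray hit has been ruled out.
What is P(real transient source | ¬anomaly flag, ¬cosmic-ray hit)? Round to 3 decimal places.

Under noisy-OR, P(anomaly flag | causes) = 1 − (1−0.047)·∏(1−qᵢ) over the active causes.
Numerator (weight on configurations with real transient source): 0.019280 + 0.001789 = 0.021069
The normalizing constant is 0.953·0.695·0.737 + 0.24778·0.695·0.263 + 0.08577·0.305·0.737 + 0.0223·0.305·0.263 = 0.554500
Posterior = 0.021069 / 0.554500 ≈ 0.038

P(real transient source | ¬anomaly flag, ¬cosmic-ray hit) ≈ 0.038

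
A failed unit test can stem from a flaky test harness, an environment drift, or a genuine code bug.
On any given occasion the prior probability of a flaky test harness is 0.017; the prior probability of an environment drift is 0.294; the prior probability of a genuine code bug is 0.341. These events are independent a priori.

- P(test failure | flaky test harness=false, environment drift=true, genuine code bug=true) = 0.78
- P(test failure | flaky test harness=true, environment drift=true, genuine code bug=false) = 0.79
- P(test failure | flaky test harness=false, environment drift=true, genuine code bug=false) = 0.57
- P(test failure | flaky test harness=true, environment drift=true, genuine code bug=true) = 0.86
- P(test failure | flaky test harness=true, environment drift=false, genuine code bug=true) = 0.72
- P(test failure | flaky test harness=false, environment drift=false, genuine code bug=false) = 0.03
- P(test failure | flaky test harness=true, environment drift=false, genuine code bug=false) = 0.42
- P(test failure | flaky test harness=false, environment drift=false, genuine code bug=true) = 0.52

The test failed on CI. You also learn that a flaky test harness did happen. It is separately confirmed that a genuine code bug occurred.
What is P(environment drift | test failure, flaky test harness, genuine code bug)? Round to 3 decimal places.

P(environment drift | test failure, flaky test harness, genuine code bug) ≈ 0.332

P(test failure | flaky test harness, genuine code bug) = 0.72×0.706 + 0.86×0.294 = 0.508320 + 0.252840 = 0.761160
The environment drift-present share is 0.86×0.294 = 0.252840.
P(environment drift | test failure, flaky test harness, genuine code bug) = 0.252840 / 0.761160 ≈ 0.332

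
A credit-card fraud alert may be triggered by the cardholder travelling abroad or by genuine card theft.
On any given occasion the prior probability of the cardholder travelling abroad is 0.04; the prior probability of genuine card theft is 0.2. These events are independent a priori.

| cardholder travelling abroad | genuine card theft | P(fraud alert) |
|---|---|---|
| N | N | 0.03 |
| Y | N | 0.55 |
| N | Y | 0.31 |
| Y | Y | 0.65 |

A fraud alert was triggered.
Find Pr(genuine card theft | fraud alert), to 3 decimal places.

Pr(genuine card theft | fraud alert) ≈ 0.614

Weight on genuine card theft=true, given the evidence: 0.059520 + 0.005200 = 0.064720
The normalizing constant is 0.03*0.96*0.8 + 0.31*0.96*0.2 + 0.55*0.04*0.8 + 0.65*0.04*0.2 = 0.105360
P(genuine card theft | fraud alert) = 0.064720/0.105360 ≈ 0.614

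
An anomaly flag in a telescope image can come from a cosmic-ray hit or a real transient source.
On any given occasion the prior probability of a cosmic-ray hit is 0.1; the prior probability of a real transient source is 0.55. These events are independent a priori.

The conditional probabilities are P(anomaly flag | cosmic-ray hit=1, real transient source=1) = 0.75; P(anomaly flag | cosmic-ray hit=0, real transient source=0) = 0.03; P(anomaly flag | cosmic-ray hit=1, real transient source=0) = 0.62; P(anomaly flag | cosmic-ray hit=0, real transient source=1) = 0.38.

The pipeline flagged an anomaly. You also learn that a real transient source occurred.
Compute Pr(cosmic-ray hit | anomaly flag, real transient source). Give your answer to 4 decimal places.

Pr(cosmic-ray hit | anomaly flag, real transient source) ≈ 0.1799

P(anomaly flag | real transient source) = 0.38×0.9 + 0.75×0.1 = 0.342000 + 0.075000 = 0.417000
Of this, 0.075000 comes from 0.75×0.1 (the cosmic-ray hit=true cases).
P(cosmic-ray hit | anomaly flag, real transient source) = 0.075000 / 0.417000 ≈ 0.1799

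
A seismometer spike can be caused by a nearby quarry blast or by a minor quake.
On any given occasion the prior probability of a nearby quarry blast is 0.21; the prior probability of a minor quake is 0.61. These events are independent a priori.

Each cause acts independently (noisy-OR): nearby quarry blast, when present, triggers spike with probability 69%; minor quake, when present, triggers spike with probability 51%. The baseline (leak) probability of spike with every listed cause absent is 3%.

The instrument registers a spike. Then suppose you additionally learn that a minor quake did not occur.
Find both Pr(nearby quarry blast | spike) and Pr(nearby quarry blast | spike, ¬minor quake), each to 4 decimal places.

Under noisy-OR, P(spike | causes) = 1 − (1−0.03)·∏(1−qᵢ) over the active causes.
P(spike) = 0.03×0.79×0.39 + 0.5247×0.79×0.61 + 0.6993×0.21×0.39 + 0.852657×0.21×0.61 = 0.009243 + 0.252853 + 0.057273 + 0.109225 = 0.428594
The nearby quarry blast-present share is 0.057273 + 0.109225 = 0.166498.
Hence the posterior is 0.166498/0.428594 ≈ 0.3885.

With the extra evidence:
Weight on nearby quarry blast=true, given the evidence: 0.6993×0.21 = 0.146853
Normalizer over all consistent configurations: 0.03×0.79 + 0.6993×0.21 = 0.170553
Posterior = 0.146853 / 0.170553 ≈ 0.8610
Ruling out minor quake raises the posterior on nearby quarry blast — the flip side of explaining away.

Pr(nearby quarry blast | spike) ≈ 0.3885; Pr(nearby quarry blast | spike, ¬minor quake) ≈ 0.8610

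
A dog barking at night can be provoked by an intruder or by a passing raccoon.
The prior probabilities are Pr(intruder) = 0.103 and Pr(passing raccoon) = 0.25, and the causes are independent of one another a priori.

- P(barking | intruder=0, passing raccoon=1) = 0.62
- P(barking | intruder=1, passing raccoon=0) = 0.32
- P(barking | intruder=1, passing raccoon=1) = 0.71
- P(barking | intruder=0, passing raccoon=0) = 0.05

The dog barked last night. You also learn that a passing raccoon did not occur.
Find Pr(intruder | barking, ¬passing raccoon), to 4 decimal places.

Weight on intruder=true, given the evidence: 0.32*0.103 = 0.032960
The normalizing constant is 0.05*0.897 + 0.32*0.103 = 0.077810
P(intruder | barking, ¬passing raccoon) = 0.032960/0.077810 ≈ 0.4236

Pr(intruder | barking, ¬passing raccoon) ≈ 0.4236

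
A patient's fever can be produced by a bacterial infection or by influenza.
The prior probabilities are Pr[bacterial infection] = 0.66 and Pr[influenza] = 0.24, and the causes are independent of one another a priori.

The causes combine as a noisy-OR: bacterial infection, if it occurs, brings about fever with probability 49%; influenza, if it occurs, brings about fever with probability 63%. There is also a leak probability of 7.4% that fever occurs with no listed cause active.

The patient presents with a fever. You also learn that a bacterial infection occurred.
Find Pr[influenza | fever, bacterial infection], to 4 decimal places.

Under noisy-OR, P(fever | causes) = 1 − (1−0.074)·∏(1−qᵢ) over the active causes.
Sum P(fever|·) weighted by the priors over both values of influenza:
  P(fever | bacterial infection) = 0.52774·0.76 + 0.825264·0.24
        = 0.401082 + 0.198063 = 0.599145
The terms with influenza present sum to 0.198063, so
  P(influenza | fever, bacterial infection) = 0.198063 / 0.599145 ≈ 0.3306

Pr[influenza | fever, bacterial infection] ≈ 0.3306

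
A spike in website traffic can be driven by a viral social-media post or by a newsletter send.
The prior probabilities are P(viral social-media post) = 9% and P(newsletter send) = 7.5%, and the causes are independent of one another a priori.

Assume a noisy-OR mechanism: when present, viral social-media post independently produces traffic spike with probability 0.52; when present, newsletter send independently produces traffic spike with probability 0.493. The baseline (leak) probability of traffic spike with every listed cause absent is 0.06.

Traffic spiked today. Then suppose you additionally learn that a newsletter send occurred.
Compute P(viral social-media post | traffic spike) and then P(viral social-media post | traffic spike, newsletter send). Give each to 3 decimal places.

Under noisy-OR, P(traffic spike | causes) = 1 − (1−0.06)·∏(1−qᵢ) over the active causes.
By total probability over the 4 (viral social-media post, newsletter send) configurations:
  P(traffic spike) = 0.06*0.91*0.925 + 0.52342*0.91*0.075 + 0.5488*0.09*0.925 + 0.771242*0.09*0.075
        = 0.050505 + 0.035723 + 0.045688 + 0.005206 = 0.137122
The terms with viral social-media post present sum to 0.050894, so
  P(viral social-media post | traffic spike) = 0.050894 / 0.137122 ≈ 0.371

Now also conditioning on newsletter send=true:
For the numerator, keep only viral social-media post=true terms: 0.771242·0.09 = 0.069412
Normalizer over all consistent configurations: 0.52342·0.91 + 0.771242·0.09 = 0.545724
Posterior = 0.069412 / 0.545724 ≈ 0.127
— newsletter send explains away the evidence for viral social-media post.

P(viral social-media post | traffic spike) ≈ 0.371; P(viral social-media post | traffic spike, newsletter send) ≈ 0.127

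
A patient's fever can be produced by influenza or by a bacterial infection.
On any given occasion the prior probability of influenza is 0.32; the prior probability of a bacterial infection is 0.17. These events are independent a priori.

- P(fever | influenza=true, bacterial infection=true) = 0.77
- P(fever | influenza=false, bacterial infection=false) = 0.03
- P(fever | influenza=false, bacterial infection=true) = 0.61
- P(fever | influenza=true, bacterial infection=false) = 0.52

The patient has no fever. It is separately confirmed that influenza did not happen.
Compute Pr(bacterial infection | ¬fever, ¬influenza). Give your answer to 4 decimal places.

For the numerator, keep only bacterial infection=true terms: 0.39*0.17 = 0.066300
The normalizing constant is 0.97*0.83 + 0.39*0.17 = 0.871400
P(bacterial infection | ¬fever, ¬influenza) = 0.066300/0.871400 ≈ 0.0761

Pr(bacterial infection | ¬fever, ¬influenza) ≈ 0.0761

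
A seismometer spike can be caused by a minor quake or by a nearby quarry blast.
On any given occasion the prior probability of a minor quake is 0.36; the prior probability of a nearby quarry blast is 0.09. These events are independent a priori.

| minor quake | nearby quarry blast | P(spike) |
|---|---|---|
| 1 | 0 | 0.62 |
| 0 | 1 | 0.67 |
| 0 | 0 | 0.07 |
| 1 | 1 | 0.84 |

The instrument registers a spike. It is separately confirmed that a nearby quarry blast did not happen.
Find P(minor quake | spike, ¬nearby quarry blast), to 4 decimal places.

P(minor quake | spike, ¬nearby quarry blast) ≈ 0.8328

P(spike | ¬nearby quarry blast) = 0.07·0.64 + 0.62·0.36 = 0.044800 + 0.223200 = 0.268000
The minor quake-present share is 0.62·0.36 = 0.223200.
P(minor quake | spike, ¬nearby quarry blast) = 0.223200 / 0.268000 ≈ 0.8328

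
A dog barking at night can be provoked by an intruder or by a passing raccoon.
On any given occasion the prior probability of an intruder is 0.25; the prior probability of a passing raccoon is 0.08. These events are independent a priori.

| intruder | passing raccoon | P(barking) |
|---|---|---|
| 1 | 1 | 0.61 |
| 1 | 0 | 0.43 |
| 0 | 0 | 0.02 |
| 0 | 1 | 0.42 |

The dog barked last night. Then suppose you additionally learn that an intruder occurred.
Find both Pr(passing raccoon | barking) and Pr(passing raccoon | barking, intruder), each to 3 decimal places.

P(barking) = 0.02×0.75×0.92 + 0.42×0.75×0.08 + 0.43×0.25×0.92 + 0.61×0.25×0.08 = 0.013800 + 0.025200 + 0.098900 + 0.012200 = 0.150100
Restricting to configurations with passing raccoon present: 0.025200 + 0.012200 = 0.037400.
So P(passing raccoon | barking) = 0.037400/0.150100 ≈ 0.249.

Now condition on the additional information:
For the numerator, keep only passing raccoon=true terms: 0.61×0.08 = 0.048800
Normalizer over all consistent configurations: 0.43×0.92 + 0.61×0.08 = 0.444400
Posterior = 0.048800 / 0.444400 ≈ 0.110
Conditioning on intruder lowers the posterior on passing raccoon: the classic explaining-away effect in a common-effect structure.

Pr(passing raccoon | barking) ≈ 0.249; Pr(passing raccoon | barking, intruder) ≈ 0.110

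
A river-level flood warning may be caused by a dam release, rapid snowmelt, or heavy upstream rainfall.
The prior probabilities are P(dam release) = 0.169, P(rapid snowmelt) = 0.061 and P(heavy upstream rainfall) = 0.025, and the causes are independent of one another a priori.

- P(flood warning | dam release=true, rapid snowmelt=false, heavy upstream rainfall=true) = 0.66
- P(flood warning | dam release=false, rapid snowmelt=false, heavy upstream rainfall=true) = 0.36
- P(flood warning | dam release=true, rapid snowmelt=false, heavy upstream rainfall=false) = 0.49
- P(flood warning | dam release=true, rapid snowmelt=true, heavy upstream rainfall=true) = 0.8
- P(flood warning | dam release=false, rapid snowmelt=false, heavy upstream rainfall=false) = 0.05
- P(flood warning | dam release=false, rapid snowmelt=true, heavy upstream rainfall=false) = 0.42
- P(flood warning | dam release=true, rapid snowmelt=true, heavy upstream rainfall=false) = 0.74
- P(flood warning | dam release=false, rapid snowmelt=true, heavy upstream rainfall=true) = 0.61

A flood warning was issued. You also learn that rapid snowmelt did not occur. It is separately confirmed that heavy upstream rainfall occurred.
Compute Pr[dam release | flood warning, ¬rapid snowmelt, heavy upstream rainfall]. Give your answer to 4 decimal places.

P(flood warning | ¬rapid snowmelt, heavy upstream rainfall) = 0.36*0.831 + 0.66*0.169 = 0.299160 + 0.111540 = 0.410700
Of this, 0.111540 comes from 0.66*0.169 (the dam release=true cases).
Hence the posterior is 0.111540/0.410700 ≈ 0.2716.

Pr[dam release | flood warning, ¬rapid snowmelt, heavy upstream rainfall] ≈ 0.2716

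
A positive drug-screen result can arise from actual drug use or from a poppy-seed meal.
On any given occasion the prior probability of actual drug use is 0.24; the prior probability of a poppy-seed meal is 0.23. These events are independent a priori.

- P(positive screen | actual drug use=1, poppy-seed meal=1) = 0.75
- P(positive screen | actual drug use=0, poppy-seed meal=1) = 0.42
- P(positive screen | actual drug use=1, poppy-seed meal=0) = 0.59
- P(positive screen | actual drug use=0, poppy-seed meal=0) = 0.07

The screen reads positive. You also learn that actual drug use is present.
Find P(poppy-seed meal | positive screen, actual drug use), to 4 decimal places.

Enumerate both values of poppy-seed meal and weight by the priors:
  P(positive screen | actual drug use) = 0.59*0.77 + 0.75*0.23
        = 0.454300 + 0.172500 = 0.626800
Configurations with poppy-seed meal contribute 0.172500, so
  P(poppy-seed meal | positive screen, actual drug use) = 0.172500 / 0.626800 ≈ 0.2752

P(poppy-seed meal | positive screen, actual drug use) ≈ 0.2752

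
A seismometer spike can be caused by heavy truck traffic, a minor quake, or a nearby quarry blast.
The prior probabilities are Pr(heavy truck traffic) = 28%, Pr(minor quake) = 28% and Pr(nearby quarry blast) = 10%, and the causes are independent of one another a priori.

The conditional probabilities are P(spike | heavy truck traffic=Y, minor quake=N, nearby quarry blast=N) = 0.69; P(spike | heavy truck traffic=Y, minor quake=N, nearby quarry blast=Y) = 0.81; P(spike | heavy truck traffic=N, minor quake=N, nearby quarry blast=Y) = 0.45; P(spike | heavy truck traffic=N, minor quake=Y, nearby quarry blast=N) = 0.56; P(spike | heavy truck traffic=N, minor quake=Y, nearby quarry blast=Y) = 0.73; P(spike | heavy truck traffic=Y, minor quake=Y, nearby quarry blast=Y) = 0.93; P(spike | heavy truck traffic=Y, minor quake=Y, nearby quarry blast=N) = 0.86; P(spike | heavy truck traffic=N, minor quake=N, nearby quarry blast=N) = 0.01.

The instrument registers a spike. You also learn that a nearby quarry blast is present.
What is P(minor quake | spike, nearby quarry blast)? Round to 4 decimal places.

P(minor quake | spike, nearby quarry blast) ≈ 0.3569

By total probability over the 4 (heavy truck traffic, minor quake) configurations:
  P(spike | nearby quarry blast) = 0.45·0.72·0.72 + 0.73·0.72·0.28 + 0.81·0.28·0.72 + 0.93·0.28·0.28
        = 0.233280 + 0.147168 + 0.163296 + 0.072912 = 0.616656
Keeping only the minor quake-present terms gives 0.220080, so
  P(minor quake | spike, nearby quarry blast) = 0.220080 / 0.616656 ≈ 0.3569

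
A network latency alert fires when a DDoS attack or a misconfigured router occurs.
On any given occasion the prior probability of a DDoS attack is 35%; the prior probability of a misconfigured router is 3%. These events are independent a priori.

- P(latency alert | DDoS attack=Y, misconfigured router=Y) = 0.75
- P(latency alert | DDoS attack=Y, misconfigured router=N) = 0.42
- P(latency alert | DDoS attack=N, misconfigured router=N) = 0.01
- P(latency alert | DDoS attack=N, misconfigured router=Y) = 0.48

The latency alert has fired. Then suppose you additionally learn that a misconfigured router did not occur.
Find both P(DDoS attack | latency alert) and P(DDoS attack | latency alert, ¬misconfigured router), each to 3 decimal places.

P(DDoS attack | latency alert) ≈ 0.906; P(DDoS attack | latency alert, ¬misconfigured router) ≈ 0.958

For the numerator, keep only DDoS attack=true terms: 0.142590 + 0.007875 = 0.150465
Normalizer over all consistent configurations: 0.01·0.65·0.97 + 0.48·0.65·0.03 + 0.42·0.35·0.97 + 0.75·0.35·0.03 = 0.166130
P(DDoS attack | latency alert) = 0.150465/0.166130 ≈ 0.906

Now also conditioning on misconfigured router≠true:
P(latency alert | ¬misconfigured router) = 0.01*0.65 + 0.42*0.35 = 0.006500 + 0.147000 = 0.153500
The DDoS attack-present share is 0.42*0.35 = 0.147000.
Hence the posterior is 0.147000/0.153500 ≈ 0.958.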